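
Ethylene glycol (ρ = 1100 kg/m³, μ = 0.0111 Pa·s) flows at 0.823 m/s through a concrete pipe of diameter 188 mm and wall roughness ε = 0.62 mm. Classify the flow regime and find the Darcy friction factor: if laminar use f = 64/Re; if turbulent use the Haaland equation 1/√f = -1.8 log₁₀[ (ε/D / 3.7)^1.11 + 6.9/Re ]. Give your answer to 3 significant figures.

Re = ρVD/μ = 1100·0.823·0.188/0.0111 = 1.533e+04.
Re > 4000 → turbulent. ε/D = 0.00062/0.188 = 0.0033; Haaland: 1/√f = -1.8 log₁₀[0.000412 + 0.00045] = 5.516, so f = 0.03286.

f ≈ 0.0329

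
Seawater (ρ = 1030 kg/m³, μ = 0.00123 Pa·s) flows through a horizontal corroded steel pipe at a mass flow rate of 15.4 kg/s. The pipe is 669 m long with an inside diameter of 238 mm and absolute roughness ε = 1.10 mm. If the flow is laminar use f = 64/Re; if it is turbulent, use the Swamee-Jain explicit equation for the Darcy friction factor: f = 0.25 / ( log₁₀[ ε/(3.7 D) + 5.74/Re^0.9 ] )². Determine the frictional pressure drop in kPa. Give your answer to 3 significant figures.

ΔP ≈ 5.14 kPa

A = πD²/4 = π(0.238)²/4 = 0.04449 m²; mean velocity V = ṁ/(ρA) = 15.4/(1030 · 0.04449) = 0.3361 m/s.
Reynolds number Re = ρVD/μ = 1030 · 0.3361 · 0.238 / 0.00123 = 6.698e+04.
Re > 4000 → turbulent. Relative roughness ε/D = 0.0011/0.238 = 0.00462. Swamee-Jain: f = 0.25/(log₁₀[0.00462/3.7 + 5.74/6.698e+04^0.9])² = 0.25/(log₁₀[0.00125 + 0.00026])² = 0.25/(-2.821)² = 0.03141.
Darcy-Weisbach: ΔP = f(L/D)(ρV²/2) = 0.03141·(669/0.238)·(1030·0.3361²/2) = 0.03141·2811·58.17 = 5136 Pa.
ΔP = 5136 Pa = 5.14 kPa.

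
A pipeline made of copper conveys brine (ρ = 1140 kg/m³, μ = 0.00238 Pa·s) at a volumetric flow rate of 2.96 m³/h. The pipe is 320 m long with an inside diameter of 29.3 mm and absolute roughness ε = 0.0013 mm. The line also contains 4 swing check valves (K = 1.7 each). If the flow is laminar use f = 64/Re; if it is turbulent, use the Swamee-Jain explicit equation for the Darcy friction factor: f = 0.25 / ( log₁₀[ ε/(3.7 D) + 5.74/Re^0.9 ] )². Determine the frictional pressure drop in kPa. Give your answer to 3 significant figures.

Q = 2.96 m³/h = 2.96/3600 = 0.0008222 m³/s.
Cross-sectional area A = πD²/4 = π(0.0293)²/4 = 0.0006743 m²; mean velocity V = Q/A = 0.0008222/0.0006743 = 1.219 m/s.
Reynolds number Re = ρVD/μ = 1140 · 1.219 · 0.0293 / 0.00238 = 1.711e+04.
Re > 4000 → turbulent. Relative roughness ε/D = 1.3e-06/0.0293 = 4.44e-05. Swamee-Jain: f = 0.25/(log₁₀[4.44e-05/3.7 + 5.74/1.711e+04^0.9])² = 0.25/(log₁₀[1.2e-05 + 0.000889])² = 0.25/(-3.045)² = 0.02696.
Total minor-loss coefficient ΣK = 4·1.7 = 6.8.
ΔP = [f·L/D + ΣK]·(ρV²/2) = [0.02696·320/0.0293 + 6.8]·(1140·1.219²/2) = [294.4 + 6.8]·847.6 = 2.553e+05 Pa.
ΔP = 2.553e+05 Pa = 255 kPa.

ΔP ≈ 255 kPa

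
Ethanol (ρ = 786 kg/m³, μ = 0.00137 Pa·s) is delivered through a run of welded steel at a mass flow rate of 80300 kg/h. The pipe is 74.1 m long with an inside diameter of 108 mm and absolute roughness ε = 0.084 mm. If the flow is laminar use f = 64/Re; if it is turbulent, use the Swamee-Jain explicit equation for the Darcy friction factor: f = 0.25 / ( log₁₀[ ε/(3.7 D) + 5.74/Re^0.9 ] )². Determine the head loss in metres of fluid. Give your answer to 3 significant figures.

h_f ≈ 6.82 m

ṁ = 80300 kg/h = 80300/3600 = 22.31 kg/s.
A = πD²/4 = π(0.108)²/4 = 0.009161 m²; mean velocity V = ṁ/(ρA) = 22.31/(786 · 0.009161) = 3.098 m/s.
Reynolds number Re = ρVD/μ = 786 · 3.098 · 0.108 / 0.00137 = 1.919e+05.
Re > 4000 → turbulent. Relative roughness ε/D = 8.4e-05/0.108 = 0.000778. Swamee-Jain: f = 0.25/(log₁₀[0.000778/3.7 + 5.74/1.919e+05^0.9])² = 0.25/(log₁₀[0.00021 + 0.000101])² = 0.25/(-3.507)² = 0.02033.
Darcy-Weisbach: ΔP = f(L/D)(ρV²/2) = 0.02033·(74.1/0.108)·(786·3.098²/2) = 0.02033·686.1·3771 = 5.26e+04 Pa.
Head loss h_f = ΔP/(ρg) = 5.26e+04/(786·9.81) = 6.82 m.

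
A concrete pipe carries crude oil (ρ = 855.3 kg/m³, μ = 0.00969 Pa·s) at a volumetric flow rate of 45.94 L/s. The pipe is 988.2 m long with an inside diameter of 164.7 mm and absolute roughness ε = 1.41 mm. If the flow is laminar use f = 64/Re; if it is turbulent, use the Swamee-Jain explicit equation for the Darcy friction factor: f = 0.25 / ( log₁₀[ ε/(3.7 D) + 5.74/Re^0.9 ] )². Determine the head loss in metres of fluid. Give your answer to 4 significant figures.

h_f ≈ 54.74 m

Q = 45.94 L/s = 45.94/1000 = 0.04594 m³/s.
Cross-sectional area A = πD²/4 = π(0.1647)²/4 = 0.0213 m²; mean velocity V = Q/A = 0.04594/0.0213 = 2.156 m/s.
Reynolds number Re = ρVD/μ = 855.3 · 2.156 · 0.1647 / 0.00969 = 3.135e+04.
Re > 4000 → turbulent. Relative roughness ε/D = 0.00141/0.1647 = 0.00856. Swamee-Jain: f = 0.25/(log₁₀[0.00856/3.7 + 5.74/3.135e+04^0.9])² = 0.25/(log₁₀[0.00231 + 0.000516])² = 0.25/(-2.548)² = 0.0385.
Darcy-Weisbach: ΔP = f(L/D)(ρV²/2) = 0.0385·(988.2/0.1647)·(855.3·2.156²/2) = 0.0385·6000·1988 = 4.593e+05 Pa.
Head loss h_f = ΔP/(ρg) = 4.593e+05/(855.3·9.81) = 54.74 m.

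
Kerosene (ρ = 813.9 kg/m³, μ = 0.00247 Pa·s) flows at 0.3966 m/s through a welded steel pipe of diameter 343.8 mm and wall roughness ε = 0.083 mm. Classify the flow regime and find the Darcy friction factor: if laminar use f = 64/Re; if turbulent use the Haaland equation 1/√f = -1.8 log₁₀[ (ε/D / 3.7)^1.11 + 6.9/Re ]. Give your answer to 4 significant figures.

Re = ρVD/μ = 813.9·0.3966·0.3438/0.00247 = 4.493e+04.
Re > 4000 → turbulent. ε/D = 8.3e-05/0.3438 = 0.000241; Haaland: 1/√f = -1.8 log₁₀[2.26e-05 + 0.000154] = 6.757, so f = 0.0219.

f ≈ 0.02190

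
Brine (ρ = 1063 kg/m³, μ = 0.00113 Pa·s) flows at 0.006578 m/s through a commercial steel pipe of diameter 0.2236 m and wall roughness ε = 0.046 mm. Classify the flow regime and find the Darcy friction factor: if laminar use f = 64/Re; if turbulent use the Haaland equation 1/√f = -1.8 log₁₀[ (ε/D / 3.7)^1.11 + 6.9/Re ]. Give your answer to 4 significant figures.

f ≈ 0.04626

Re = ρVD/μ = 1063·0.006578·0.2236/0.00113 = 1384.
Re < 2300 → laminar, so f = 64/Re = 0.04626 (roughness is irrelevant in laminar flow).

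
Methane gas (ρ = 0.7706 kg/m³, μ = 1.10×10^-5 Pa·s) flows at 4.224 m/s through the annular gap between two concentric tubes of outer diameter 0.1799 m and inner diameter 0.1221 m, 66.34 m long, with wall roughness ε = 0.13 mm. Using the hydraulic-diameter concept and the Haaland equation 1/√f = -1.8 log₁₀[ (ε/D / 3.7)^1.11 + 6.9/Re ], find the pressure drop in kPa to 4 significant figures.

Hydraulic diameter D_h = 4A/P = D_o - D_i = 0.1799 - 0.1221 = 0.0578 m.
Re = ρVD_h/μ = 0.7706·4.224·0.0578/1.1e-05 = 1.71e+04.
ε/D_h = 0.00013/0.0578 = 0.00225; Haaland gives 1/√f = -1.8 log₁₀[0.000269+0.000403] = 5.71, so f = 0.03067.
ΔP = f(L/D_h)(ρV²/2) = 0.03067·66.34/0.0578·6.875 = 242 Pa.
ΔP = 0.2420 kPa.

ΔP ≈ 0.2420 kPa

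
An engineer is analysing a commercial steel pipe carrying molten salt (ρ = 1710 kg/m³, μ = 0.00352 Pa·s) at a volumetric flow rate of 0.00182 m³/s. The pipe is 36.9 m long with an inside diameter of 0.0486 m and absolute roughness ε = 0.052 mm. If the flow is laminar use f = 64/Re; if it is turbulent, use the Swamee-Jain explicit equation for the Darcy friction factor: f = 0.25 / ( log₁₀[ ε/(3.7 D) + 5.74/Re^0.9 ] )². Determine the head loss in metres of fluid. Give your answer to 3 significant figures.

Cross-sectional area A = πD²/4 = π(0.0486)²/4 = 0.001855 m²; mean velocity V = Q/A = 0.00182/0.001855 = 0.9811 m/s.
Reynolds number Re = ρVD/μ = 1710 · 0.9811 · 0.0486 / 0.00352 = 2.316e+04.
Re > 4000 → turbulent. Relative roughness ε/D = 5.2e-05/0.0486 = 0.00107. Swamee-Jain: f = 0.25/(log₁₀[0.00107/3.7 + 5.74/2.316e+04^0.9])² = 0.25/(log₁₀[0.000289 + 0.000677])² = 0.25/(-3.015)² = 0.0275.
Darcy-Weisbach: ΔP = f(L/D)(ρV²/2) = 0.0275·(36.9/0.0486)·(1710·0.9811²/2) = 0.0275·759.3·823 = 1.719e+04 Pa.
Head loss h_f = ΔP/(ρg) = 1.719e+04/(1710·9.81) = 1.02 m.

h_f ≈ 1.02 m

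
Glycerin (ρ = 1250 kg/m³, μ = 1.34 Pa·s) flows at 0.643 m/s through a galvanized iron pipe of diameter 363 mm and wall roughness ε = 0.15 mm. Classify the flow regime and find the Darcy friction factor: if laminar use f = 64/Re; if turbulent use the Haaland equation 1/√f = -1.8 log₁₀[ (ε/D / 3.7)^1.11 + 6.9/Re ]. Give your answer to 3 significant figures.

Re = ρVD/μ = 1250·0.643·0.363/1.34 = 217.7.
Re < 2300 → laminar, so f = 64/Re = 0.2939 (roughness is irrelevant in laminar flow).

f ≈ 0.294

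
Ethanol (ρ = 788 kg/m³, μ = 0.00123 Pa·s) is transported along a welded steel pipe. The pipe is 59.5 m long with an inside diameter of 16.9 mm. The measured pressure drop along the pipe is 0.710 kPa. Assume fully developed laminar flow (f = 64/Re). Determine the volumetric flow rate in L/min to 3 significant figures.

Q ≈ 1.17 L/min

For laminar flow, f = 64/Re with Re = ρVD/μ, so Darcy-Weisbach reduces to ΔP = 32μLV/D². Solving for V: V = ΔP·D²/(32μL) = 710·(0.0169)²/(32·0.00123·59.5) = 0.08659 m/s.
Check: Re = ρVD/μ = 788·0.08659·0.0169/0.00123 = 937.5 < 2300, so the laminar assumption holds.
Q = V·A = 0.08659·(π/4·0.0169²) = 1.942e-05 m³/s = 1.17 L/min.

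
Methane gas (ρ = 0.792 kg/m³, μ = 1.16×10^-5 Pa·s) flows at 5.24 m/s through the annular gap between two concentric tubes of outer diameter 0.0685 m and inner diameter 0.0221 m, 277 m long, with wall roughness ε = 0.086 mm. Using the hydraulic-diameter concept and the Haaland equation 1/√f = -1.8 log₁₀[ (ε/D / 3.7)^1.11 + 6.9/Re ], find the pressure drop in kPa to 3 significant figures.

ΔP ≈ 1.96 kPa

Hydraulic diameter D_h = 4A/P = D_o - D_i = 0.0685 - 0.0221 = 0.0464 m.
Re = ρVD_h/μ = 0.792·5.24·0.0464/1.16e-05 = 1.66e+04.
ε/D_h = 8.6e-05/0.0464 = 0.00185; Haaland gives 1/√f = -1.8 log₁₀[0.000217+0.000416] = 5.758, so f = 0.03016.
ΔP = f(L/D_h)(ρV²/2) = 0.03016·277/0.0464·10.87 = 1958 Pa.
ΔP = 1.96 kPa.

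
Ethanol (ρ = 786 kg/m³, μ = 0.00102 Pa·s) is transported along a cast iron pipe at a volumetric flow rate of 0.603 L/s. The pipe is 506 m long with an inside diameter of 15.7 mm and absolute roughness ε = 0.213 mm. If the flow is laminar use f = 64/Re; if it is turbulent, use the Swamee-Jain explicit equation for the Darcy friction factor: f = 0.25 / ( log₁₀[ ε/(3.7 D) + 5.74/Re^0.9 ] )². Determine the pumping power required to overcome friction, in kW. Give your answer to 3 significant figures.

Q = 0.603 L/s = 0.603/1000 = 0.000603 m³/s.
Cross-sectional area A = πD²/4 = π(0.0157)²/4 = 0.0001936 m²; mean velocity V = Q/A = 0.000603/0.0001936 = 3.115 m/s.
Reynolds number Re = ρVD/μ = 786 · 3.115 · 0.0157 / 0.00102 = 3.768e+04.
Re > 4000 → turbulent. Relative roughness ε/D = 0.000213/0.0157 = 0.0136. Swamee-Jain: f = 0.25/(log₁₀[0.0136/3.7 + 5.74/3.768e+04^0.9])² = 0.25/(log₁₀[0.00367 + 0.000437])² = 0.25/(-2.387)² = 0.04388.
Darcy-Weisbach: ΔP = f(L/D)(ρV²/2) = 0.04388·(506/0.0157)·(786·3.115²/2) = 0.04388·3.223e+04·3813 = 5.393e+06 Pa.
Pumping power P = QΔP = 0.000603·5.393e+06 = 3252 W = 3.25 kW.

P ≈ 3.25 kW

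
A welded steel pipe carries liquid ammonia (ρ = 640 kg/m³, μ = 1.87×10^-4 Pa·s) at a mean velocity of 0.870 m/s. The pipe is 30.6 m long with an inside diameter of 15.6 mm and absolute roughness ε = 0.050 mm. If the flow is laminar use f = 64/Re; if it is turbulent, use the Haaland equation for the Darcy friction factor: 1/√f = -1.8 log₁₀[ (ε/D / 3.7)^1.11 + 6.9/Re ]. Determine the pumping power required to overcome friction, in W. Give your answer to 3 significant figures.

Reynolds number Re = ρVD/μ = 640 · 0.87 · 0.0156 / 0.000187 = 4.645e+04.
Re > 4000 → turbulent. Relative roughness ε/D = 5e-05/0.0156 = 0.00321. Haaland: 1/√f = -1.8 log₁₀[(0.00321/3.7)^1.11 + 6.9/4.645e+04] = -1.8 log₁₀[0.000399 + 0.000149] = 5.871, so f = 0.02901.
Darcy-Weisbach: ΔP = f(L/D)(ρV²/2) = 0.02901·(30.6/0.0156)·(640·0.87²/2) = 0.02901·1962·242.2 = 1.378e+04 Pa.
Q = V·A = 0.87·0.0001911 = 0.0001663 m³/s.
Pumping power P = QΔP = 0.0001663·1.378e+04 = 2.292 W = 2.29 W.

P ≈ 2.29 W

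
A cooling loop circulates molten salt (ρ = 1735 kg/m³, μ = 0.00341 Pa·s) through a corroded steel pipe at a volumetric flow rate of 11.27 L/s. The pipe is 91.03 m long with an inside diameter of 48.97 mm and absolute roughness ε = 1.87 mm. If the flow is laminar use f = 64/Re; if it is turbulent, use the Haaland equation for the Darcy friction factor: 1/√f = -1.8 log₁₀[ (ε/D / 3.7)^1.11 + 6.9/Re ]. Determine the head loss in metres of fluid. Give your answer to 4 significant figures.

h_f ≈ 216.0 m

Q = 11.27 L/s = 11.27/1000 = 0.01127 m³/s.
Cross-sectional area A = πD²/4 = π(0.04897)²/4 = 0.001883 m²; mean velocity V = Q/A = 0.01127/0.001883 = 5.984 m/s.
Reynolds number Re = ρVD/μ = 1735 · 5.984 · 0.04897 / 0.00341 = 1.491e+05.
Re > 4000 → turbulent. Relative roughness ε/D = 0.00187/0.04897 = 0.0382. Haaland: 1/√f = -1.8 log₁₀[(0.0382/3.7)^1.11 + 6.9/1.491e+05] = -1.8 log₁₀[0.00624 + 4.63e-05] = 3.963, so f = 0.06368.
Darcy-Weisbach: ΔP = f(L/D)(ρV²/2) = 0.06368·(91.03/0.04897)·(1735·5.984²/2) = 0.06368·1859·3.106e+04 = 3.677e+06 Pa.
Head loss h_f = ΔP/(ρg) = 3.677e+06/(1735·9.81) = 216.0 m.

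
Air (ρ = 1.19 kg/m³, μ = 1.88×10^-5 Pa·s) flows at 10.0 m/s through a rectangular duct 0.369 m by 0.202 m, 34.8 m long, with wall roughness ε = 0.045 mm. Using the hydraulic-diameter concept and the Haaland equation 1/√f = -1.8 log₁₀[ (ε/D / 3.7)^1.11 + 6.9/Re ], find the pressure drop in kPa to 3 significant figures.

Hydraulic diameter D_h = 4A/P = 4·(0.369·0.202)/(2·(0.369+0.202)) = 0.2982/1.142 = 0.2611 m.
Re = ρVD_h/μ = 1.19·10·0.2611/1.88e-05 = 1.653e+05.
ε/D_h = 4.5e-05/0.2611 = 0.000172; Haaland gives 1/√f = -1.8 log₁₀[1.56e-05+4.18e-05] = 7.635, so f = 0.01715.
ΔP = f(L/D_h)(ρV²/2) = 0.01715·34.8/0.2611·59.5 = 136 Pa.
ΔP = 0.136 kPa.

ΔP ≈ 0.136 kPa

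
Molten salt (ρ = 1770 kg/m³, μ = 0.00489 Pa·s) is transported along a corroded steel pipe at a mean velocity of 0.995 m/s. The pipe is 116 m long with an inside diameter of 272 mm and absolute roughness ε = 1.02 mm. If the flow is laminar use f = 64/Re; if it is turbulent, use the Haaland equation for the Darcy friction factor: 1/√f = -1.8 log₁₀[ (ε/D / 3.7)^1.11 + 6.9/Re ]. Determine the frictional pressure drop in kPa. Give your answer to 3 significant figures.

ΔP ≈ 10.8 kPa

Reynolds number Re = ρVD/μ = 1770 · 0.995 · 0.272 / 0.00489 = 9.796e+04.
Re > 4000 → turbulent. Relative roughness ε/D = 0.00102/0.272 = 0.00375. Haaland: 1/√f = -1.8 log₁₀[(0.00375/3.7)^1.11 + 6.9/9.796e+04] = -1.8 log₁₀[0.000475 + 7.04e-05] = 5.874, so f = 0.02898.
Darcy-Weisbach: ΔP = f(L/D)(ρV²/2) = 0.02898·(116/0.272)·(1770·0.995²/2) = 0.02898·426.5·876.2 = 1.083e+04 Pa.
ΔP = 1.083e+04 Pa = 10.8 kPa.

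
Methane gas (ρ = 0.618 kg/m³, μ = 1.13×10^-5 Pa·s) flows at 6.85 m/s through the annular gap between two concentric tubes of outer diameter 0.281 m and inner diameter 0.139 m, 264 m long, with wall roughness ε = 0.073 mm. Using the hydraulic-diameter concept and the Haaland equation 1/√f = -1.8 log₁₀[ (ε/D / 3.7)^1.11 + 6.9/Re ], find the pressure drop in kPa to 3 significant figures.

ΔP ≈ 0.595 kPa

Hydraulic diameter D_h = 4A/P = D_o - D_i = 0.281 - 0.139 = 0.142 m.
Re = ρVD_h/μ = 0.618·6.85·0.142/1.13e-05 = 5.32e+04.
ε/D_h = 7.3e-05/0.142 = 0.000514; Haaland gives 1/√f = -1.8 log₁₀[5.23e-05+0.00013] = 6.732, so f = 0.02207.
ΔP = f(L/D_h)(ρV²/2) = 0.02207·264/0.142·14.5 = 594.8 Pa.
ΔP = 0.595 kPa.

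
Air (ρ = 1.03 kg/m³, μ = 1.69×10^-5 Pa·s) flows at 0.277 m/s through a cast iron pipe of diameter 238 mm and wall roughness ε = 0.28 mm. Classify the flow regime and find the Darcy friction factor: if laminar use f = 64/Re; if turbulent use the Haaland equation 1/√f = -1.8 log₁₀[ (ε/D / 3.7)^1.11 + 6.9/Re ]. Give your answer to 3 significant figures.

Re = ρVD/μ = 1.03·0.277·0.238/1.69e-05 = 4018.
Re > 4000 → turbulent. ε/D = 0.00028/0.238 = 0.00118; Haaland: 1/√f = -1.8 log₁₀[0.000131 + 0.00172] = 4.92, so f = 0.04132.

f ≈ 0.0413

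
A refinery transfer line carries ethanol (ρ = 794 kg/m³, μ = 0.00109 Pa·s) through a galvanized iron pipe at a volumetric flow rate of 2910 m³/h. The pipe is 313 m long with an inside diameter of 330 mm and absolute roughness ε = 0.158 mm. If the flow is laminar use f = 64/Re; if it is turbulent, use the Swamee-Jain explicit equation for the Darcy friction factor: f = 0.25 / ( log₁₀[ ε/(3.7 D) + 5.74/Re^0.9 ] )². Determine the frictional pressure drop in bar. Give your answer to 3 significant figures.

Q = 2910 m³/h = 2910/3600 = 0.8083 m³/s.
Cross-sectional area A = πD²/4 = π(0.33)²/4 = 0.08553 m²; mean velocity V = Q/A = 0.8083/0.08553 = 9.451 m/s.
Reynolds number Re = ρVD/μ = 794 · 9.451 · 0.33 / 0.00109 = 2.272e+06.
Re > 4000 → turbulent. Relative roughness ε/D = 0.000158/0.33 = 0.000479. Swamee-Jain: f = 0.25/(log₁₀[0.000479/3.7 + 5.74/2.272e+06^0.9])² = 0.25/(log₁₀[0.000129 + 1.09e-05])² = 0.25/(-3.853)² = 0.01684.
Darcy-Weisbach: ΔP = f(L/D)(ρV²/2) = 0.01684·(313/0.33)·(794·9.451²/2) = 0.01684·948.5·3.546e+04 = 5.664e+05 Pa.
ΔP = 5.664e+05 Pa = 5.66 bar.

ΔP ≈ 5.66 bar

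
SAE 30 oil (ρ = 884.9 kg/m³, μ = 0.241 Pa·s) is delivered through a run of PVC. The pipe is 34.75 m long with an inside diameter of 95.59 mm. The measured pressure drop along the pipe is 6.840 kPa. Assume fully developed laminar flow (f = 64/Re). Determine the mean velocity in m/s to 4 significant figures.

For laminar flow, f = 64/Re with Re = ρVD/μ, so Darcy-Weisbach reduces to ΔP = 32μLV/D². Solving for V: V = ΔP·D²/(32μL) = 6840·(0.09559)²/(32·0.241·34.75) = 0.2332 m/s.
Check: Re = ρVD/μ = 884.9·0.2332·0.09559/0.241 = 81.86 < 2300, so the laminar assumption holds.

V ≈ 0.2332 m/s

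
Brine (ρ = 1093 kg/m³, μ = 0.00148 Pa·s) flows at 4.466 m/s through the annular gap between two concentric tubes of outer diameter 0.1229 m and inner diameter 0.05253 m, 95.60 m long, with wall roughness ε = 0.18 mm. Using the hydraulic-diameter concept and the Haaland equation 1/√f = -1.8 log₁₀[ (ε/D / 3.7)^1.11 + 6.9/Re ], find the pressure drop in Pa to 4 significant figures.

Hydraulic diameter D_h = 4A/P = D_o - D_i = 0.1229 - 0.05253 = 0.07037 m.
Re = ρVD_h/μ = 1093·4.466·0.07037/0.00148 = 2.321e+05.
ε/D_h = 0.00018/0.07037 = 0.00256; Haaland gives 1/√f = -1.8 log₁₀[0.00031+2.97e-05] = 6.243, so f = 0.02566.
ΔP = f(L/D_h)(ρV²/2) = 0.02566·95.6/0.07037·1.09e+04 = 3.8e+05 Pa.

ΔP ≈ 380000 Pa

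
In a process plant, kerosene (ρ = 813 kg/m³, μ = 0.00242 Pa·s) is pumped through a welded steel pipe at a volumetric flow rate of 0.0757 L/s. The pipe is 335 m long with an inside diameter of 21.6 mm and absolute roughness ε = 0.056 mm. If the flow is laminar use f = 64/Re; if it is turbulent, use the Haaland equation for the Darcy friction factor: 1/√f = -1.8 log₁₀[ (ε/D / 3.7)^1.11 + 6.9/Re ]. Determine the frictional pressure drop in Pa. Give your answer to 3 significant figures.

Q = 0.0757 L/s = 0.0757/1000 = 7.57e-05 m³/s.
Cross-sectional area A = πD²/4 = π(0.0216)²/4 = 0.0003664 m²; mean velocity V = Q/A = 7.57e-05/0.0003664 = 0.2066 m/s.
Reynolds number Re = ρVD/μ = 813 · 0.2066 · 0.0216 / 0.00242 = 1499.
Re < 2300 → laminar flow, so f = 64/Re = 64/1499 = 0.04269 (the turbulent correlation is not needed).
Darcy-Weisbach: ΔP = f(L/D)(ρV²/2) = 0.04269·(335/0.0216)·(813·0.2066²/2) = 0.04269·1.551e+04·17.35 = 1.149e+04 Pa.

ΔP ≈ 11500 Pa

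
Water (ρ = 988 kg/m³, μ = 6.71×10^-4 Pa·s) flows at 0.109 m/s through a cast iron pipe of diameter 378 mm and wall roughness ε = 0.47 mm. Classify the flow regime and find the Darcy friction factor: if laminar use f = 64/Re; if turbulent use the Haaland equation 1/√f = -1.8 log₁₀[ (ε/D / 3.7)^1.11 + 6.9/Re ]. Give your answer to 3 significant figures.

f ≈ 0.0239

Re = ρVD/μ = 988·0.109·0.378/0.000671 = 6.067e+04.
Re > 4000 → turbulent. ε/D = 0.00047/0.378 = 0.00124; Haaland: 1/√f = -1.8 log₁₀[0.000139 + 0.000114] = 6.474, so f = 0.02386.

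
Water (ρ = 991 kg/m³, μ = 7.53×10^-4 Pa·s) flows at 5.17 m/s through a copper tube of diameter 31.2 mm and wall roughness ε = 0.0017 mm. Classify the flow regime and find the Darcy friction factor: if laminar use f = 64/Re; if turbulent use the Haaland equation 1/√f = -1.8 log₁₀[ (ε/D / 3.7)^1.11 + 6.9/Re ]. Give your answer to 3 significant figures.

f ≈ 0.0157

Re = ρVD/μ = 991·5.17·0.0312/0.000753 = 2.123e+05.
Re > 4000 → turbulent. ε/D = 1.7e-06/0.0312 = 5.45e-05; Haaland: 1/√f = -1.8 log₁₀[4.33e-06 + 3.25e-05] = 7.981, so f = 0.0157.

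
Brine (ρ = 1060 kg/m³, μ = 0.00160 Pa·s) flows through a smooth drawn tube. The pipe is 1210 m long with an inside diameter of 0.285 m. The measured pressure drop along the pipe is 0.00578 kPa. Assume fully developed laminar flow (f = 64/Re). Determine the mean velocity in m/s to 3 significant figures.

For laminar flow, f = 64/Re with Re = ρVD/μ, so Darcy-Weisbach reduces to ΔP = 32μLV/D². Solving for V: V = ΔP·D²/(32μL) = 5.78·(0.285)²/(32·0.0016·1210) = 0.007578 m/s.
Check: Re = ρVD/μ = 1060·0.007578·0.285/0.0016 = 1431 < 2300, so the laminar assumption holds.

V ≈ 0.00758 m/s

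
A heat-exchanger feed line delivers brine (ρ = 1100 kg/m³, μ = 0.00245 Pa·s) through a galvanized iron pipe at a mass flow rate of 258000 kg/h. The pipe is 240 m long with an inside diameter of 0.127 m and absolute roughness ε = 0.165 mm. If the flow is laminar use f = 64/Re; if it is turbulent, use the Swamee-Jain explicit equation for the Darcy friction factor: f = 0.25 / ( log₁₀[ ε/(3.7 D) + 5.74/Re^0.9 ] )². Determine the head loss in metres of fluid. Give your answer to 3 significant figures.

h_f ≈ 55.9 m

ṁ = 258000 kg/h = 258000/3600 = 71.67 kg/s.
A = πD²/4 = π(0.127)²/4 = 0.01267 m²; mean velocity V = ṁ/(ρA) = 71.67/(1100 · 0.01267) = 5.143 m/s.
Reynolds number Re = ρVD/μ = 1100 · 5.143 · 0.127 / 0.00245 = 2.933e+05.
Re > 4000 → turbulent. Relative roughness ε/D = 0.000165/0.127 = 0.0013. Swamee-Jain: f = 0.25/(log₁₀[0.0013/3.7 + 5.74/2.933e+05^0.9])² = 0.25/(log₁₀[0.000351 + 6.89e-05])² = 0.25/(-3.377)² = 0.02193.
Darcy-Weisbach: ΔP = f(L/D)(ρV²/2) = 0.02193·(240/0.127)·(1100·5.143²/2) = 0.02193·1890·1.455e+04 = 6.028e+05 Pa.
Head loss h_f = ΔP/(ρg) = 6.028e+05/(1100·9.81) = 55.9 m.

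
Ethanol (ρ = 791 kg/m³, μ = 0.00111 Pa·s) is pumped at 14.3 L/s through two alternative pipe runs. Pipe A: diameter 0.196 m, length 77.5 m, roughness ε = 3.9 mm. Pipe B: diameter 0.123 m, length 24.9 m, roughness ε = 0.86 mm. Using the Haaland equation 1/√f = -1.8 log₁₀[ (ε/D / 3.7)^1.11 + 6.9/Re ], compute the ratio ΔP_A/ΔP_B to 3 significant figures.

ΔP_A/ΔP_B ≈ 0.433

Pipe A: V = Q/A = 0.0143/0.03017 = 0.474 m/s; Re = 6.62e+04; ε/D = 0.0199; Haaland → f = 0.04921; ΔP_A = f(L/D)(ρV²/2) = 1729 Pa.
Pipe B: V = Q/A = 0.0143/0.01188 = 1.203 m/s; Re = 1.055e+05; ε/D = 0.00699; Haaland → f = 0.03443; ΔP_B = f(L/D)(ρV²/2) = 3992 Pa.
ΔP_A/ΔP_B = 1729/3992 = 0.433.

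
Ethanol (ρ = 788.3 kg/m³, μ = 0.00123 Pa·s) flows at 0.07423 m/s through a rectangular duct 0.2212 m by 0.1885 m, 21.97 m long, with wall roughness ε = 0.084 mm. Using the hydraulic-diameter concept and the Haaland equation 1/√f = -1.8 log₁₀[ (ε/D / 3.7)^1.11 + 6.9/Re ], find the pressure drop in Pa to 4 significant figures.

Hydraulic diameter D_h = 4A/P = 4·(0.2212·0.1885)/(2·(0.2212+0.1885)) = 0.1668/0.8194 = 0.2035 m.
Re = ρVD_h/μ = 788.3·0.07423·0.2035/0.00123 = 9683.
ε/D_h = 8.4e-05/0.2035 = 0.000413; Haaland gives 1/√f = -1.8 log₁₀[4.1e-05+0.000713] = 5.621, so f = 0.03165.
ΔP = f(L/D_h)(ρV²/2) = 0.03165·21.97/0.2035·2.172 = 7.419 Pa.

ΔP ≈ 7.419 Pa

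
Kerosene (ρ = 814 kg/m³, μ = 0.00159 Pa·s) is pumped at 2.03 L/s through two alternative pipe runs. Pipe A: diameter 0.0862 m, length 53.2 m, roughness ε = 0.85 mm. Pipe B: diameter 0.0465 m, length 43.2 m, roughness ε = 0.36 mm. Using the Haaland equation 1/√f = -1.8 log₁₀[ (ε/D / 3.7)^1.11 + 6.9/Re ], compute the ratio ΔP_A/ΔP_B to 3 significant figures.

ΔP_A/ΔP_B ≈ 0.0626

Pipe A: V = Q/A = 0.00203/0.005836 = 0.3478 m/s; Re = 1.535e+04; ε/D = 0.00986; Haaland → f = 0.04124; ΔP_A = f(L/D)(ρV²/2) = 1253 Pa.
Pipe B: V = Q/A = 0.00203/0.001698 = 1.195 m/s; Re = 2.846e+04; ε/D = 0.00774; Haaland → f = 0.03709; ΔP_B = f(L/D)(ρV²/2) = 2.004e+04 Pa.
ΔP_A/ΔP_B = 1253/2.004e+04 = 0.0626.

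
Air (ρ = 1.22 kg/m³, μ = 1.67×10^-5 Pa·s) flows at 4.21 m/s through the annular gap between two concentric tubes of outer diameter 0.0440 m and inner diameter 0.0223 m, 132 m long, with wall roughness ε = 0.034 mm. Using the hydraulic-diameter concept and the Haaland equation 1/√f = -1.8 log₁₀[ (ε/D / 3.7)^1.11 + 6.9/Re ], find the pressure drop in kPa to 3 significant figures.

Hydraulic diameter D_h = 4A/P = D_o - D_i = 0.044 - 0.0223 = 0.0217 m.
Re = ρVD_h/μ = 1.22·4.21·0.0217/1.67e-05 = 6674.
ε/D_h = 3.4e-05/0.0217 = 0.00157; Haaland gives 1/√f = -1.8 log₁₀[0.00018+0.00103] = 5.248, so f = 0.0363.
ΔP = f(L/D_h)(ρV²/2) = 0.0363·132/0.0217·10.81 = 2388 Pa.
ΔP = 2.39 kPa.

ΔP ≈ 2.39 kPa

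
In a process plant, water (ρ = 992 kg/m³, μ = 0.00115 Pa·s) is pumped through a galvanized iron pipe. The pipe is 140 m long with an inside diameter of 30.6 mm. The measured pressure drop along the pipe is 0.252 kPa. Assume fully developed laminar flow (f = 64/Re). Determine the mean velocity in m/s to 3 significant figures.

V ≈ 0.0458 m/s

For laminar flow, f = 64/Re with Re = ρVD/μ, so Darcy-Weisbach reduces to ΔP = 32μLV/D². Solving for V: V = ΔP·D²/(32μL) = 252·(0.0306)²/(32·0.00115·140) = 0.0458 m/s.
Check: Re = ρVD/μ = 992·0.0458·0.0306/0.00115 = 1209 < 2300, so the laminar assumption holds.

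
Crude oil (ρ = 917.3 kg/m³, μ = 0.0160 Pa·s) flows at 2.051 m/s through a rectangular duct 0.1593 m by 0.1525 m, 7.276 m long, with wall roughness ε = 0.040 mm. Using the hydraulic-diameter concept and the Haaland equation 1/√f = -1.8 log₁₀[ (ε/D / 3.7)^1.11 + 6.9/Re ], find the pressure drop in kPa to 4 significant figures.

ΔP ≈ 2.409 kPa

Hydraulic diameter D_h = 4A/P = 4·(0.1593·0.1525)/(2·(0.1593+0.1525)) = 0.09717/0.6236 = 0.1558 m.
Re = ρVD_h/μ = 917.3·2.051·0.1558/0.016 = 1.832e+04.
ε/D_h = 4e-05/0.1558 = 0.000257; Haaland gives 1/√f = -1.8 log₁₀[2.42e-05+0.000377] = 6.115, so f = 0.02674.
ΔP = f(L/D_h)(ρV²/2) = 0.02674·7.276/0.1558·1929 = 2409 Pa.
ΔP = 2.409 kPa.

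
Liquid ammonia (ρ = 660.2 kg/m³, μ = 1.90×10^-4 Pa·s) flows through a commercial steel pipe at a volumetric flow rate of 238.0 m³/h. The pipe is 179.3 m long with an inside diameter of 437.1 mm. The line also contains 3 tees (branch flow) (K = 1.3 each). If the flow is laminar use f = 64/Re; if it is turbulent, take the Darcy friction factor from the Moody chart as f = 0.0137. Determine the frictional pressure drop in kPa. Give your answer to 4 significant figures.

ΔP ≈ 0.6100 kPa

Q = 238.0 m³/h = 238.0/3600 = 0.06611 m³/s.
Cross-sectional area A = πD²/4 = π(0.4371)²/4 = 0.1501 m²; mean velocity V = Q/A = 0.06611/0.1501 = 0.4406 m/s.
Reynolds number Re = ρVD/μ = 660.2 · 0.4406 · 0.4371 / 0.00019 = 6.692e+05.
Re > 4000 → turbulent; use the Moody-chart value f = 0.0137.
Total minor-loss coefficient ΣK = 3·1.3 = 3.9.
ΔP = [f·L/D + ΣK]·(ρV²/2) = [0.0137·179.3/0.4371 + 3.9]·(660.2·0.4406²/2) = [5.62 + 3.9]·64.08 = 610 Pa.
ΔP = 610 Pa = 0.6100 kPa.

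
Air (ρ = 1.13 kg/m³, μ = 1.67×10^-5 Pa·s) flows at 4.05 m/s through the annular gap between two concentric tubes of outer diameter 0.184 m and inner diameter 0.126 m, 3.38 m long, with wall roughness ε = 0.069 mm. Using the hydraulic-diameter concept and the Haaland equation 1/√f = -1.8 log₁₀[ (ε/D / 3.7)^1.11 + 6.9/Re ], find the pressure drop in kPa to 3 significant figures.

Hydraulic diameter D_h = 4A/P = D_o - D_i = 0.184 - 0.126 = 0.058 m.
Re = ρVD_h/μ = 1.13·4.05·0.058/1.67e-05 = 1.589e+04.
ε/D_h = 6.9e-05/0.058 = 0.00119; Haaland gives 1/√f = -1.8 log₁₀[0.000133+0.000434] = 5.844, so f = 0.02928.
ΔP = f(L/D_h)(ρV²/2) = 0.02928·3.38/0.058·9.267 = 15.81 Pa.
ΔP = 0.0158 kPa.

ΔP ≈ 0.0158 kPa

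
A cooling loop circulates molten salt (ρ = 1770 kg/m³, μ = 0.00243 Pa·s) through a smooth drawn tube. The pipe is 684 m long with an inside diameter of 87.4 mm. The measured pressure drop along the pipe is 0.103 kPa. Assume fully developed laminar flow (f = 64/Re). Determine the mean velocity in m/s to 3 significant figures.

V ≈ 0.0148 m/s

For laminar flow, f = 64/Re with Re = ρVD/μ, so Darcy-Weisbach reduces to ΔP = 32μLV/D². Solving for V: V = ΔP·D²/(32μL) = 103·(0.0874)²/(32·0.00243·684) = 0.01479 m/s.
Check: Re = ρVD/μ = 1770·0.01479·0.0874/0.00243 = 941.7 < 2300, so the laminar assumption holds.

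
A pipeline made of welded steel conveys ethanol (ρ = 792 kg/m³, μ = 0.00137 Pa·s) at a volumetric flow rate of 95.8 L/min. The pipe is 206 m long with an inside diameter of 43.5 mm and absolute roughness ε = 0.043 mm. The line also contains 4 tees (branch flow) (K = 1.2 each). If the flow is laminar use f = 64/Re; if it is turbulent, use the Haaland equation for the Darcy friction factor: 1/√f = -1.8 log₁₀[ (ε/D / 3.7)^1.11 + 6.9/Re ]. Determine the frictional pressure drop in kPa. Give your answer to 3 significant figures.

ΔP ≈ 58.7 kPa

Q = 95.8 L/min = 95.8/60000 = 0.001597 m³/s.
Cross-sectional area A = πD²/4 = π(0.0435)²/4 = 0.001486 m²; mean velocity V = Q/A = 0.001597/0.001486 = 1.074 m/s.
Reynolds number Re = ρVD/μ = 792 · 1.074 · 0.0435 / 0.00137 = 2.702e+04.
Re > 4000 → turbulent. Relative roughness ε/D = 4.3e-05/0.0435 = 0.000989. Haaland: 1/√f = -1.8 log₁₀[(0.000989/3.7)^1.11 + 6.9/2.702e+04] = -1.8 log₁₀[0.000108 + 0.000255] = 6.191, so f = 0.02609.
Total minor-loss coefficient ΣK = 4·1.2 = 4.8.
ΔP = [f·L/D + ΣK]·(ρV²/2) = [0.02609·206/0.0435 + 4.8]·(792·1.074²/2) = [123.5 + 4.8]·457.1 = 5.866e+04 Pa.
ΔP = 5.866e+04 Pa = 58.7 kPa.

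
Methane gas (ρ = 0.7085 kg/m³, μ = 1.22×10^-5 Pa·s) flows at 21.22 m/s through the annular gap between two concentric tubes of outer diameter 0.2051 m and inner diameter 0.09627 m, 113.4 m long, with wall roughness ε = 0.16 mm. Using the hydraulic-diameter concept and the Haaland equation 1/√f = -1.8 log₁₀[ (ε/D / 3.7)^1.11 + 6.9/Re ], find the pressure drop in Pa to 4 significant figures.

ΔP ≈ 3832 Pa

Hydraulic diameter D_h = 4A/P = D_o - D_i = 0.2051 - 0.09627 = 0.1088 m.
Re = ρVD_h/μ = 0.7085·21.22·0.1088/1.22e-05 = 1.341e+05.
ε/D_h = 0.00016/0.1088 = 0.00147; Haaland gives 1/√f = -1.8 log₁₀[0.000168+5.14e-05] = 6.586, so f = 0.02306.
ΔP = f(L/D_h)(ρV²/2) = 0.02306·113.4/0.1088·159.5 = 3832 Pa.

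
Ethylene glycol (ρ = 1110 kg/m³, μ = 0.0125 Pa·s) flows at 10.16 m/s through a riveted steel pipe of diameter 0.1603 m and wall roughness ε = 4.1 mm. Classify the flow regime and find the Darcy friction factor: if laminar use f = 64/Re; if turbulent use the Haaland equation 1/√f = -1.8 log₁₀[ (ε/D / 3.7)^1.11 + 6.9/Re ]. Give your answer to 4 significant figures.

Re = ρVD/μ = 1110·10.16·0.1603/0.0125 = 1.446e+05.
Re > 4000 → turbulent. ε/D = 0.0041/0.1603 = 0.0256; Haaland: 1/√f = -1.8 log₁₀[0.004 + 4.77e-05] = 4.307, so f = 0.0539.

f ≈ 0.05390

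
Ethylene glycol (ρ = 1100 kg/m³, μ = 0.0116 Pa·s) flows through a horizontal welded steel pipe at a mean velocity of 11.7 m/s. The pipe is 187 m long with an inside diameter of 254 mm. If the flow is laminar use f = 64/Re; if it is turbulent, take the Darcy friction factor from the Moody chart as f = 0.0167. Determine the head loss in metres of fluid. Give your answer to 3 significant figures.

Reynolds number Re = ρVD/μ = 1100 · 11.7 · 0.254 / 0.0116 = 2.818e+05.
Re > 4000 → turbulent; use the Moody-chart value f = 0.0167.
Darcy-Weisbach: ΔP = f(L/D)(ρV²/2) = 0.0167·(187/0.254)·(1100·11.7²/2) = 0.0167·736.2·7.529e+04 = 9.257e+05 Pa.
Head loss h_f = ΔP/(ρg) = 9.257e+05/(1100·9.81) = 85.8 m.

h_f ≈ 85.8 m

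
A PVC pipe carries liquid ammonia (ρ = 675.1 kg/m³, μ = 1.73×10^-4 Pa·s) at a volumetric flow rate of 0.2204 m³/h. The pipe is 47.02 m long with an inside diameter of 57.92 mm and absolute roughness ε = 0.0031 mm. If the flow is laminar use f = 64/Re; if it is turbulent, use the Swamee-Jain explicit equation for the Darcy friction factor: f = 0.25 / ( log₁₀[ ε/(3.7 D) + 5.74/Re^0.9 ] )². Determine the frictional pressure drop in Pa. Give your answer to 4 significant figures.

Q = 0.2204 m³/h = 0.2204/3600 = 6.122e-05 m³/s.
Cross-sectional area A = πD²/4 = π(0.05792)²/4 = 0.002635 m²; mean velocity V = Q/A = 6.122e-05/0.002635 = 0.02324 m/s.
Reynolds number Re = ρVD/μ = 675.1 · 0.02324 · 0.05792 / 0.000173 = 5252.
Re > 4000 → turbulent. Relative roughness ε/D = 3.1e-06/0.05792 = 5.35e-05. Swamee-Jain: f = 0.25/(log₁₀[5.35e-05/3.7 + 5.74/5252^0.9])² = 0.25/(log₁₀[1.45e-05 + 0.00257])² = 0.25/(-2.587)² = 0.03736.
Darcy-Weisbach: ΔP = f(L/D)(ρV²/2) = 0.03736·(47.02/0.05792)·(675.1·0.02324²/2) = 0.03736·811.8·0.1822 = 5.527 Pa.

ΔP ≈ 5.527 Pa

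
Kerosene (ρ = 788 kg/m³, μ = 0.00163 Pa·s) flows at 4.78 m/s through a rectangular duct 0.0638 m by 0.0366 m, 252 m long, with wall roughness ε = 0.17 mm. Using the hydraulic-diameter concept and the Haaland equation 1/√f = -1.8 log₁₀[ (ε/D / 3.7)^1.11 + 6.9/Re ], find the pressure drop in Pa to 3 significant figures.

ΔP ≈ 1.40×10^6 Pa

Hydraulic diameter D_h = 4A/P = 4·(0.0638·0.0366)/(2·(0.0638+0.0366)) = 0.00934/0.2008 = 0.04652 m.
Re = ρVD_h/μ = 788·4.78·0.04652/0.00163 = 1.075e+05.
ε/D_h = 0.00017/0.04652 = 0.00365; Haaland gives 1/√f = -1.8 log₁₀[0.000461+6.42e-05] = 5.903, so f = 0.0287.
ΔP = f(L/D_h)(ρV²/2) = 0.0287·252/0.04652·9002 = 1.4e+06 Pa.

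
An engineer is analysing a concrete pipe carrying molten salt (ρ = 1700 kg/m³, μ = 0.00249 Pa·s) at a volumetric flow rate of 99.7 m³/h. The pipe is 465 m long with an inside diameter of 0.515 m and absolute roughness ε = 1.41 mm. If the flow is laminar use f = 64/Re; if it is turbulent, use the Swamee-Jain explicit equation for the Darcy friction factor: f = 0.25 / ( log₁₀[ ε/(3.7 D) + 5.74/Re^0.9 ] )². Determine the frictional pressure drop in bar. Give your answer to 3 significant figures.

Q = 99.7 m³/h = 99.7/3600 = 0.02769 m³/s.
Cross-sectional area A = πD²/4 = π(0.515)²/4 = 0.2083 m²; mean velocity V = Q/A = 0.02769/0.2083 = 0.1329 m/s.
Reynolds number Re = ρVD/μ = 1700 · 0.1329 · 0.515 / 0.00249 = 4.675e+04.
Re > 4000 → turbulent. Relative roughness ε/D = 0.00141/0.515 = 0.00274. Swamee-Jain: f = 0.25/(log₁₀[0.00274/3.7 + 5.74/4.675e+04^0.9])² = 0.25/(log₁₀[0.00074 + 0.00036])² = 0.25/(-2.959)² = 0.02856.
Darcy-Weisbach: ΔP = f(L/D)(ρV²/2) = 0.02856·(465/0.515)·(1700·0.1329²/2) = 0.02856·902.9·15.02 = 387.4 Pa.
ΔP = 387.4 Pa = 0.00387 bar.

ΔP ≈ 0.00387 bar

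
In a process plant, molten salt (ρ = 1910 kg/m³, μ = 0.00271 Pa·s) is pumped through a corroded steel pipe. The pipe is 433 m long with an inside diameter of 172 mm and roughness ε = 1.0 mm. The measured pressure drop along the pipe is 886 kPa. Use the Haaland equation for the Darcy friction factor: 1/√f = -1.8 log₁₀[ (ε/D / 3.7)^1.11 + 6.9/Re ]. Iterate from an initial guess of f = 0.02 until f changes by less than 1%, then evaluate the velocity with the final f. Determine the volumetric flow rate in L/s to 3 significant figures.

Rearranging Darcy-Weisbach: V = √(2·ΔP·D/(f·L·ρ)). With ε/D = 0.001/0.172 = 0.00581, iterate starting from f = 0.02:
  f = 0.02 → V = √(2·8.86e+05·0.172/(0.02·433·1910)) = 4.293 m/s; Re = ρVD/μ = 5.204e+05; f → 0.03202
  f = 0.03202 → V = 3.393 m/s; Re = 4.113e+05; f → 0.03206
Converged (Δf/f < 1%). With the final f = 0.03206: V = √(2·8.86e+05·0.172/(0.03206·433·1910)) = 3.39 m/s.
Q = V·A = 3.39·(π/4·0.172²) = 0.07878 m³/s = 78.8 L/s.

Q ≈ 78.8 L/s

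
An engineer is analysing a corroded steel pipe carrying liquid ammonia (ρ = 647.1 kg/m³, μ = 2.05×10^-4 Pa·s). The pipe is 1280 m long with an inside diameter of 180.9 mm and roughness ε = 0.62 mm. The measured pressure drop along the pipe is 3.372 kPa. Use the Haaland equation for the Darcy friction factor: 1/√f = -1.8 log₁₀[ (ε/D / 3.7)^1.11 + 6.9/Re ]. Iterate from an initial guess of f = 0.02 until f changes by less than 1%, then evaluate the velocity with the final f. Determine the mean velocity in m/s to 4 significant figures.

Rearranging Darcy-Weisbach: V = √(2·ΔP·D/(f·L·ρ)). With ε/D = 0.00062/0.1809 = 0.00343, iterate starting from f = 0.02:
  f = 0.02 → V = √(2·3372·0.1809/(0.02·1280·647.1)) = 0.2714 m/s; Re = ρVD/μ = 1.55e+05; f → 0.02793
  f = 0.02793 → V = 0.2296 m/s; Re = 1.311e+05; f → 0.02806
Converged (Δf/f < 1%). With the final f = 0.02806: V = √(2·3372·0.1809/(0.02806·1280·647.1)) = 0.2291 m/s.

V ≈ 0.2291 m/s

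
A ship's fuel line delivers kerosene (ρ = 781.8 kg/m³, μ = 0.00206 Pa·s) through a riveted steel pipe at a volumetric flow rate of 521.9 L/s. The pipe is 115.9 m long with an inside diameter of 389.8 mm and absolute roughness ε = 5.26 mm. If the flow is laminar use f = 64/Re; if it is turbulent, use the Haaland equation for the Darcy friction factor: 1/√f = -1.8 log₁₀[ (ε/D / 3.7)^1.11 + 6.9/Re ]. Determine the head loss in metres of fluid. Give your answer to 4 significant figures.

h_f ≈ 12.24 m

Q = 521.9 L/s = 521.9/1000 = 0.5219 m³/s.
Cross-sectional area A = πD²/4 = π(0.3898)²/4 = 0.1193 m²; mean velocity V = Q/A = 0.5219/0.1193 = 4.373 m/s.
Reynolds number Re = ρVD/μ = 781.8 · 4.373 · 0.3898 / 0.00206 = 6.47e+05.
Re > 4000 → turbulent. Relative roughness ε/D = 0.00526/0.3898 = 0.0135. Haaland: 1/√f = -1.8 log₁₀[(0.0135/3.7)^1.11 + 6.9/6.47e+05] = -1.8 log₁₀[0.00197 + 1.07e-05] = 4.867, so f = 0.04222.
Darcy-Weisbach: ΔP = f(L/D)(ρV²/2) = 0.04222·(115.9/0.3898)·(781.8·4.373²/2) = 0.04222·297.3·7476 = 9.384e+04 Pa.
Head loss h_f = ΔP/(ρg) = 9.384e+04/(781.8·9.81) = 12.24 m.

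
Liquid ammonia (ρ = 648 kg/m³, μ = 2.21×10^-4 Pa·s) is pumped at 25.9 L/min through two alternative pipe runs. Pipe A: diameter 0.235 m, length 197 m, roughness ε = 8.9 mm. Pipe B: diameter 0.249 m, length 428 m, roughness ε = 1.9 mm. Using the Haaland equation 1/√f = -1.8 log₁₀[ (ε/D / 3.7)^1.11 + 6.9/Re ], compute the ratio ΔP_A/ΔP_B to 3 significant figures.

ΔP_A/ΔP_B ≈ 0.958

Pipe A: V = Q/A = 0.0004317/0.04337 = 0.009952 m/s; Re = 6858; ε/D = 0.0379; Haaland → f = 0.06719; ΔP_A = f(L/D)(ρV²/2) = 1.808 Pa.
Pipe B: V = Q/A = 0.0004317/0.0487 = 0.008865 m/s; Re = 6472; ε/D = 0.00763; Haaland → f = 0.04311; ΔP_B = f(L/D)(ρV²/2) = 1.887 Pa.
ΔP_A/ΔP_B = 1.808/1.887 = 0.958.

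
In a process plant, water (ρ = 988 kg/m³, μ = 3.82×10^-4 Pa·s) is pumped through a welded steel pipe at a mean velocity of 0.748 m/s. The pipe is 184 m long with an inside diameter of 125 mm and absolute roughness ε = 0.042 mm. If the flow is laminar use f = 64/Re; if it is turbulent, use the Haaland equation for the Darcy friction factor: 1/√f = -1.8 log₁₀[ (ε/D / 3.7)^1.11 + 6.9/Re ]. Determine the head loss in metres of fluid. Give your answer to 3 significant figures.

h_f ≈ 0.730 m

Reynolds number Re = ρVD/μ = 988 · 0.748 · 0.125 / 0.000382 = 2.418e+05.
Re > 4000 → turbulent. Relative roughness ε/D = 4.2e-05/0.125 = 0.000336. Haaland: 1/√f = -1.8 log₁₀[(0.000336/3.7)^1.11 + 6.9/2.418e+05] = -1.8 log₁₀[3.26e-05 + 2.85e-05] = 7.584, so f = 0.01738.
Darcy-Weisbach: ΔP = f(L/D)(ρV²/2) = 0.01738·(184/0.125)·(988·0.748²/2) = 0.01738·1472·276.4 = 7073 Pa.
Head loss h_f = ΔP/(ρg) = 7073/(988·9.81) = 0.730 m.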